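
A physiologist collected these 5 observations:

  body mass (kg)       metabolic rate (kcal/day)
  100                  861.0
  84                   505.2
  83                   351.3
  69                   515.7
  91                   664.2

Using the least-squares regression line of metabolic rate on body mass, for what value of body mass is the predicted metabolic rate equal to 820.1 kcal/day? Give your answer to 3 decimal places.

105.363

n = 5, Σx = 427, Σy = 2897.4, Σxy = 253720.2, Σx² = 36987
Sxx = Σx² − (Σx)²/n = 36987 − 36465.8 = 521.2
Sxy = Σxy − (Σx)(Σy)/n = 253720.2 − 247437.96 = 6282.24
b = Sxy/Sxx = 6282.24/521.2 = 12.053415
a = ȳ − b·x̄ = 579.48 − 12.053415·85.4 = -449.881658
Set a + b·x = 820.1: x = (820.1 − (-449.881658)) / 12.053415 = 105.362807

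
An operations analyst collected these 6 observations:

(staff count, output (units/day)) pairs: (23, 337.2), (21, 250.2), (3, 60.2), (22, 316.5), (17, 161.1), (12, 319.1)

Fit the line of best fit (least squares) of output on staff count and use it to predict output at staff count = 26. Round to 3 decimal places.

343.201

n = 6, Σx = 98, Σy = 1444.3, Σxy = 26721.3, Σx² = 1896
Sxx = Σx² − (Σx)²/n = 1896 − 1600.666667 = 295.333333
Sxy = Σxy − (Σx)(Σy)/n = 26721.3 − 23590.233333 = 3131.066667
b = Sxy/Sxx = 3131.066667/295.333333 = 10.601806
a = ȳ − b·x̄ = 240.716667 − 10.601806·16.333333 = 67.553837
ŷ(26) = a + b·26 = 67.553837 + 10.601806·26 = 343.200790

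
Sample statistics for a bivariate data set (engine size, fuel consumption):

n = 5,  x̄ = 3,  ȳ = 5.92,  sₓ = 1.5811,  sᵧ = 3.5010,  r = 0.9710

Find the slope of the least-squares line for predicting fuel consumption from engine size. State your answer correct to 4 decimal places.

b = r · sᵧ/sₓ = 0.971 · 3.501/1.5811 = 2.150067

2.1501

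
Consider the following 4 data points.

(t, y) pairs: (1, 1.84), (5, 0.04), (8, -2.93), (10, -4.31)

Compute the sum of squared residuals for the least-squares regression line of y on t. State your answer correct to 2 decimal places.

n = 4, Σx = 24, Σy = -5.36, Σxy = -64.5, Σx² = 190, Σy² = 30.5482
Sxx = Σx² − (Σx)²/n = 190 − 144 = 46
Sxy = Σxy − (Σx)(Σy)/n = -64.5 − (-32.16) = -32.34
Syy = Σy² − (Σy)²/n = 30.5482 − 7.1824 = 23.3658
b = Sxy/Sxx = -32.34/46 = -0.703043
SSE = Syy − b·Sxy = 23.3658 − (-0.703043)·(-32.34) = 0.629374

0.63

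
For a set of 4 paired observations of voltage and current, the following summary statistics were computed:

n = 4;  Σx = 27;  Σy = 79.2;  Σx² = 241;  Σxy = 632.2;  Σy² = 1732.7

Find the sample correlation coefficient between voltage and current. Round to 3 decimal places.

0.993

Sxx = Σx² − (Σx)²/n = 241 − 182.25 = 58.75
Sxy = Σxy − (Σx)(Σy)/n = 632.2 − 534.6 = 97.6
Syy = Σy² − (Σy)²/n = 1732.7 − 1568.16 = 164.54
r = Sxy/√(Sxx·Syy) = 97.6/√(9666.725) = 97.6/98.319505 = 0.992682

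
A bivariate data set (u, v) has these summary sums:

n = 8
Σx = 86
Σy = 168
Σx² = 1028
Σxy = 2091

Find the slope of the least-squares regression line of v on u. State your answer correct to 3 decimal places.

2.754

Sxx = Σx² − (Σx)²/n = 1028 − 924.5 = 103.5
Sxy = Σxy − (Σx)(Σy)/n = 2091 − 1806 = 285
b = Sxy/Sxx = 285/103.5 = 2.753623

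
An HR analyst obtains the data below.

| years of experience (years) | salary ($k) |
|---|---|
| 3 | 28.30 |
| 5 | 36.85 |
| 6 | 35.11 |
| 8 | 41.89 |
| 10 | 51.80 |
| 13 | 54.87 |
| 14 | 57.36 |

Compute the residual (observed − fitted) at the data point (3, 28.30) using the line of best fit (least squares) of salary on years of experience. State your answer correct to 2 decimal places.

-1.10

n = 7, Σx = 59, Σy = 306.18, Σxy = 2849.28, Σx² = 599
Sxx = Σx² − (Σx)²/n = 599 − 497.285714 = 101.714286
Sxy = Σxy − (Σx)(Σy)/n = 2849.28 − 2580.66 = 268.62
b = Sxy/Sxx = 268.62/101.714286 = 2.640927
a = ȳ − b·x̄ = 43.74 − 2.640927·8.428571 = 21.480758
ŷ(3) = 21.480758 + 2.640927·3 = 29.403539
residual = y − ŷ = 28.30 − 29.403539 = -1.103539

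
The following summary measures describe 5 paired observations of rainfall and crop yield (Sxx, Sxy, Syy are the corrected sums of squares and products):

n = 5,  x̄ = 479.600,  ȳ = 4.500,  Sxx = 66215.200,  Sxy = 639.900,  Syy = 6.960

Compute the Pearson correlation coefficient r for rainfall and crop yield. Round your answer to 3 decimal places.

0.943

r = Sxy/√(Sxx·Syy) = 639.9/√(460857.792) = 639.9/678.865076 = 0.942603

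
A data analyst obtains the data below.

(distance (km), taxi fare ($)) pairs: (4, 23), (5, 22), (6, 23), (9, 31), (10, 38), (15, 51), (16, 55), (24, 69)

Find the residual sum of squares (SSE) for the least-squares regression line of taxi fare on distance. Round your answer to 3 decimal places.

50.599

n = 8, Σx = 89, Σy = 312, Σxy = 4300, Σx² = 1315, Σy² = 14334
Sxx = Σx² − (Σx)²/n = 1315 − 990.125 = 324.875
Sxy = Σxy − (Σx)(Σy)/n = 4300 − 3471 = 829
Syy = Σy² − (Σy)²/n = 14334 − 12168 = 2166
b = Sxy/Sxx = 829/324.875 = 2.551751
SSE = Syy − b·Sxy = 2166 − 2.551751·829 = 50.598692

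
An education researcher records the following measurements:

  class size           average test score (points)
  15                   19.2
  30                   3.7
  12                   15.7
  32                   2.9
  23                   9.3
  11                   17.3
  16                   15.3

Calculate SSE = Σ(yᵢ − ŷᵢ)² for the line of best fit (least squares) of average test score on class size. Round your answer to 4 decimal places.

n = 7, Σx = 139, Σy = 83.4, Σxy = 1329.2, Σx² = 3199, Σy² = 1257.1
Sxx = Σx² − (Σx)²/n = 3199 − 2760.142857 = 438.857143
Sxy = Σxy − (Σx)(Σy)/n = 1329.2 − 1656.085714 = -326.885714
Syy = Σy² − (Σy)²/n = 1257.1 − 993.651429 = 263.448571
b = Sxy/Sxx = -326.885714/438.857143 = -0.744857
SSE = Syy − b·Sxy = 263.448571 − (-0.744857)·(-326.885714) = 19.965534

19.9655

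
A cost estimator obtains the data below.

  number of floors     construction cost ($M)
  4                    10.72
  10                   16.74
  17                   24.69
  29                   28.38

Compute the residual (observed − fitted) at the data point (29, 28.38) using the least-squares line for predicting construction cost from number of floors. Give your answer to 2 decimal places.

n = 4, Σx = 60, Σy = 80.53, Σxy = 1453.03, Σx² = 1246
Sxx = Σx² − (Σx)²/n = 1246 − 900 = 346
Sxy = Σxy − (Σx)(Σy)/n = 1453.03 − 1207.95 = 245.08
b = Sxy/Sxx = 245.08/346 = 0.708324
a = ȳ − b·x̄ = 20.1325 − 0.708324·15 = 9.507645
ŷ(29) = 9.507645 + 0.708324·29 = 30.049032
residual = y − ŷ = 28.38 − 30.049032 = -1.669032

-1.67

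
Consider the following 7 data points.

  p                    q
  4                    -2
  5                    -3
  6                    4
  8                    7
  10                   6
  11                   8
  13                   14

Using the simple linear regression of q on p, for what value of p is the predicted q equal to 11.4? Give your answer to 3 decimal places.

12.114

n = 7, Σx = 57, Σy = 34, Σxy = 387, Σx² = 531
Sxx = Σx² − (Σx)²/n = 531 − 464.142857 = 66.857143
Sxy = Σxy − (Σx)(Σy)/n = 387 − 276.857143 = 110.142857
b = Sxy/Sxx = 110.142857/66.857143 = 1.647436
a = ȳ − b·x̄ = 4.857143 − 1.647436·8.142857 = -8.557692
Set a + b·x = 11.4: x = (11.4 − (-8.557692)) / 1.647436 = 12.114397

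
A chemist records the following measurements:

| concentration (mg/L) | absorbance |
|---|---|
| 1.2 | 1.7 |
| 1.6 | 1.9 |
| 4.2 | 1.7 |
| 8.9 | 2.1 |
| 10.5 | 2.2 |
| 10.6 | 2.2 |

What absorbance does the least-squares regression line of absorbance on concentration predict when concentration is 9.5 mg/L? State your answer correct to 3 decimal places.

2.126

n = 6, Σx = 37, Σy = 11.8, Σxy = 77.33, Σx² = 323.46
Sxx = Σx² − (Σx)²/n = 323.46 − 228.166667 = 95.293333
Sxy = Σxy − (Σx)(Σy)/n = 77.33 − 72.766667 = 4.563333
b = Sxy/Sxx = 4.563333/95.293333 = 0.047887
a = ȳ − b·x̄ = 1.966667 − 0.047887·6.166667 = 1.671362
ŷ(9.5) = a + b·9.5 = 1.671362 + 0.047887·9.5 = 2.126291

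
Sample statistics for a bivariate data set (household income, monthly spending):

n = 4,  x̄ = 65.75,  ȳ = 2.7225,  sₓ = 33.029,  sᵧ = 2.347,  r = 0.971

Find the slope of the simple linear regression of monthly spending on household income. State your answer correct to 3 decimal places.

b = r · sᵧ/sₓ = 0.971 · 2.347/33.029 = 0.068998

0.069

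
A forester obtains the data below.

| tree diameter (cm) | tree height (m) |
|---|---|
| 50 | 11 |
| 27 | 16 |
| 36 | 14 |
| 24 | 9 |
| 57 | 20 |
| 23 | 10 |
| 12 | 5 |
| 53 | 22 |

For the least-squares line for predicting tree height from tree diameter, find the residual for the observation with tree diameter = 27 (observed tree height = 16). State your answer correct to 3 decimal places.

n = 8, Σx = 282, Σy = 107, Σxy = 4298, Σx² = 11832
Sxx = Σx² − (Σx)²/n = 11832 − 9940.5 = 1891.5
Sxy = Σxy − (Σx)(Σy)/n = 4298 − 3771.75 = 526.25
b = Sxy/Sxx = 526.25/1891.5 = 0.278218
a = ȳ − b·x̄ = 13.375 − 0.278218·35.25 = 3.567803
ŷ(27) = 3.567803 + 0.278218·27 = 11.079699
residual = y − ŷ = 16 − 11.079699 = 4.920301

4.920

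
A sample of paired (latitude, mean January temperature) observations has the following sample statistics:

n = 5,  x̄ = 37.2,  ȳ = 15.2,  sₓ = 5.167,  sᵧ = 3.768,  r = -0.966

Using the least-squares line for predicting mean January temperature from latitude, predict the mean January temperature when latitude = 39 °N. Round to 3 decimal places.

b = r · sᵧ/sₓ = -0.966 · 3.768/5.167 = -0.704449
a = ȳ − b·x̄ = 15.2 − (-0.704449)·37.2 = 41.405503
ŷ(39) = a + b·39 = 41.405503 + (-0.704449)·39 = 13.931992

13.932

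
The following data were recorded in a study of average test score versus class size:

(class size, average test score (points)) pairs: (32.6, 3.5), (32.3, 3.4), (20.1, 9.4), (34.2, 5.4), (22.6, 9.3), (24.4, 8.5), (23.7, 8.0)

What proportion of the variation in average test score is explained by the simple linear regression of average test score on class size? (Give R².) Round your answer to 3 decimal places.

n = 7, Σx = 189.9, Σy = 47.5, Σxy = 1204.72, Σx² = 5347.51, Σy² = 364.07
Sxx = Σx² − (Σx)²/n = 5347.51 − 5151.715714 = 195.794286
Sxy = Σxy − (Σx)(Σy)/n = 1204.72 − 1288.607143 = -83.887143
Syy = Σy² − (Σy)²/n = 364.07 − 322.321429 = 41.748571
R² = Sxy²/(Sxx·Syy) = (-83.887143)²/(195.794286·41.748571) = 0.860893

0.861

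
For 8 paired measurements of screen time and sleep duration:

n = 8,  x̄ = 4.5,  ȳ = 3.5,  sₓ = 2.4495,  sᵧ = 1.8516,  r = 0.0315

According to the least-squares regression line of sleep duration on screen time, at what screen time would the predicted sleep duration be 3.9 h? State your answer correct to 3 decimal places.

b = r · sᵧ/sₓ = 0.0315 · 1.8516/2.4495 = 0.023811
a = ȳ − b·x̄ = 3.5 − 0.023811·4.5 = 3.392850
Set a + b·x = 3.9: x = (3.9 − 3.392850) / 0.023811 = 21.298856

21.299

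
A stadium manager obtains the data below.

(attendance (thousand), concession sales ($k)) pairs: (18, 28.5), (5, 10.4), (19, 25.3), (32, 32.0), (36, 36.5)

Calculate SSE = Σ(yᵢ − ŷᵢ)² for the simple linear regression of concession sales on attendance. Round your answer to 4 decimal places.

n = 5, Σx = 110, Σy = 132.7, Σxy = 3383.7, Σx² = 3030, Σy² = 3916.75
Sxx = Σx² − (Σx)²/n = 3030 − 2420 = 610
Sxy = Σxy − (Σx)(Σy)/n = 3383.7 − 2919.4 = 464.3
Syy = Σy² − (Σy)²/n = 3916.75 − 3521.858 = 394.892
b = Sxy/Sxx = 464.3/610 = 0.761148
SSE = Syy − b·Sxy = 394.892 − 0.761148·464.3 = 41.491197

41.4912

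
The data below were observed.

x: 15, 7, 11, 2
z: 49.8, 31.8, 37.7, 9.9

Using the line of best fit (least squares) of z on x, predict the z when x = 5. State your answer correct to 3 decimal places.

21.238

n = 4, Σx = 35, Σy = 129.2, Σxy = 1404.1, Σx² = 399
Sxx = Σx² − (Σx)²/n = 399 − 306.25 = 92.75
Sxy = Σxy − (Σx)(Σy)/n = 1404.1 − 1130.5 = 273.6
b = Sxy/Sxx = 273.6/92.75 = 2.949865
a = ȳ − b·x̄ = 32.3 − 2.949865·8.75 = 6.488679
ŷ(5) = a + b·5 = 6.488679 + 2.949865·5 = 21.238005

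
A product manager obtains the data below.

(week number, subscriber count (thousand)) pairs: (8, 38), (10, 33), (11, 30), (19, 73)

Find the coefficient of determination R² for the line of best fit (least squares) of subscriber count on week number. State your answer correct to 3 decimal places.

n = 4, Σx = 48, Σy = 174, Σxy = 2351, Σx² = 646, Σy² = 8762
Sxx = Σx² − (Σx)²/n = 646 − 576 = 70
Sxy = Σxy − (Σx)(Σy)/n = 2351 − 2088 = 263
Syy = Σy² − (Σy)²/n = 8762 − 7569 = 1193
R² = Sxy²/(Sxx·Syy) = (263)²/(70·1193) = 0.828272

0.828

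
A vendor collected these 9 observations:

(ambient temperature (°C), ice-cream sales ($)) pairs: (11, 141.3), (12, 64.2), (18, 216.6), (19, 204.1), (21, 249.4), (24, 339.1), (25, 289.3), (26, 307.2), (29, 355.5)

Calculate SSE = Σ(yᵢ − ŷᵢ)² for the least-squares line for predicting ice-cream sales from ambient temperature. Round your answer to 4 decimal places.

n = 9, Σx = 185, Σy = 2166.7, Σxy = 49006.4, Σx² = 4109, Σy² = 594295.45
Sxx = Σx² − (Σx)²/n = 4109 − 3802.777778 = 306.222222
Sxy = Σxy − (Σx)(Σy)/n = 49006.4 − 44537.722222 = 4468.677778
Syy = Σy² − (Σy)²/n = 594295.45 − 521620.987778 = 72674.462222
b = Sxy/Sxx = 4468.677778/306.222222 = 14.592925
SSE = Syy − b·Sxy = 72674.462222 − 14.592925·4468.677778 = 7463.384670

7463.3847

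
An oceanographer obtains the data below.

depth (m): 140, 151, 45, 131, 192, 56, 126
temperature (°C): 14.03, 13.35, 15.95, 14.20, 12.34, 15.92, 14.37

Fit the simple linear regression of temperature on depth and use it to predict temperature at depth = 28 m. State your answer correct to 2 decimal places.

16.58

n = 7, Σx = 841, Σy = 100.16, Σxy = 11629.42, Σx² = 117463
Sxx = Σx² − (Σx)²/n = 117463 − 101040.142857 = 16422.857143
Sxy = Σxy − (Σx)(Σy)/n = 11629.42 − 12033.508571 = -404.088571
b = Sxy/Sxx = -404.088571/16422.857143 = -0.024605
a = ȳ − b·x̄ = 14.308571 − (-0.024605)·120.142857 = 17.264717
ŷ(28) = a + b·28 = 17.264717 + (-0.024605)·28 = 16.575770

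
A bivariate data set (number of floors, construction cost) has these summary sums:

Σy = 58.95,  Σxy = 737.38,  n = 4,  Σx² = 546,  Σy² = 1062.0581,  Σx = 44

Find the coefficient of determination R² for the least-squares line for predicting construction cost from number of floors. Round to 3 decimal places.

0.660

Sxx = Σx² − (Σx)²/n = 546 − 484 = 62
Sxy = Σxy − (Σx)(Σy)/n = 737.38 − 648.45 = 88.93
Syy = Σy² − (Σy)²/n = 1062.0581 − 868.775625 = 193.282475
R² = Sxy²/(Sxx·Syy) = (88.93)²/(62·193.282475) = 0.659952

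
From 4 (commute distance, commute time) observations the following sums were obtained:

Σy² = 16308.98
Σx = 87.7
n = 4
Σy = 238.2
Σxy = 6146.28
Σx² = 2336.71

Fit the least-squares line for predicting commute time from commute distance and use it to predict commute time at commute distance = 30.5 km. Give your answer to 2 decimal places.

78.69

Sxx = Σx² − (Σx)²/n = 2336.71 − 1922.8225 = 413.8875
Sxy = Σxy − (Σx)(Σy)/n = 6146.28 − 5222.535 = 923.745
b = Sxy/Sxx = 923.745/413.8875 = 2.231875
a = ȳ − b·x̄ = 59.55 − 2.231875·21.925 = 10.616149
ŷ(30.5) = a + b·30.5 = 10.616149 + 2.231875·30.5 = 78.688325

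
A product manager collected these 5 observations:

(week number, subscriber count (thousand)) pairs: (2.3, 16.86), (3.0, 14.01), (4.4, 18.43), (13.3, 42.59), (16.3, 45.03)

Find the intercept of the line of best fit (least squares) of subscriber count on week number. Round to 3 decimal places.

n = 5, Σx = 39.3, Σy = 136.92, Σxy = 1462.336, Σx² = 476.23
Sxx = Σx² − (Σx)²/n = 476.23 − 308.898 = 167.332
Sxy = Σxy − (Σx)(Σy)/n = 1462.336 − 1076.1912 = 386.1448
b = Sxy/Sxx = 386.1448/167.332 = 2.307657
a = ȳ − b·x̄ = 27.384 − 2.307657·7.86 = 9.245819

9.246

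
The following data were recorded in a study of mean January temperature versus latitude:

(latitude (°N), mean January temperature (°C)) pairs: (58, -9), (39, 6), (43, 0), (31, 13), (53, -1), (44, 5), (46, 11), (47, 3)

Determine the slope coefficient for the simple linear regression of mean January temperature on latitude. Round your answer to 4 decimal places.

n = 8, Σx = 361, Σy = 28, Σxy = 929, Σx² = 16765
Sxx = Σx² − (Σx)²/n = 16765 − 16290.125 = 474.875
Sxy = Σxy − (Σx)(Σy)/n = 929 − 1263.5 = -334.5
b = Sxy/Sxx = -334.5/474.875 = -0.704396

-0.7044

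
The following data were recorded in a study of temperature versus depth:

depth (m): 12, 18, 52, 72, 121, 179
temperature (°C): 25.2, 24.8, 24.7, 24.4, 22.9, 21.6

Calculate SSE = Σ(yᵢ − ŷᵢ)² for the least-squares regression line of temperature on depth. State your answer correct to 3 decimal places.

n = 6, Σx = 454, Σy = 143.6, Σxy = 10427.3, Σx² = 55038, Σy² = 3446.5
Sxx = Σx² − (Σx)²/n = 55038 − 34352.666667 = 20685.333333
Sxy = Σxy − (Σx)(Σy)/n = 10427.3 − 10865.733333 = -438.433333
Syy = Σy² − (Σy)²/n = 3446.5 − 3436.826667 = 9.673333
b = Sxy/Sxx = -438.433333/20685.333333 = -0.021195
SSE = Syy − b·Sxy = 9.673333 − (-0.021195)·(-438.433333) = 0.380576

0.381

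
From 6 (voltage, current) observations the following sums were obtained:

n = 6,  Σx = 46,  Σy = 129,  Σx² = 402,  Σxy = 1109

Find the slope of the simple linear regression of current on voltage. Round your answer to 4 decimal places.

2.4324

Sxx = Σx² − (Σx)²/n = 402 − 352.666667 = 49.333333
Sxy = Σxy − (Σx)(Σy)/n = 1109 − 989 = 120
b = Sxy/Sxx = 120/49.333333 = 2.432432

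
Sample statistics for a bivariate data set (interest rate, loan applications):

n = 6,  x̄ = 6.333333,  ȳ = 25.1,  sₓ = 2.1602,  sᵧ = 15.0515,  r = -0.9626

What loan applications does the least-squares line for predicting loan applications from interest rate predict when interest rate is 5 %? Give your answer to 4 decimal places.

b = r · sᵧ/sₓ = -0.9626 · 15.0515/2.1602 = -6.707052
a = ȳ − b·x̄ = 25.1 − (-6.707052)·6.333333 = 67.577994
ŷ(5) = a + b·5 = 67.577994 + (-6.707052)·5 = 34.042734

34.0427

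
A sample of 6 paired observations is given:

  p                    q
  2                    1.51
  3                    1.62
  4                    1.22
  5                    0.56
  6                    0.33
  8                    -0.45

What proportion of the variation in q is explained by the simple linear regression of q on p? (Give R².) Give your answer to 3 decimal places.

n = 6, Σx = 28, Σy = 4.79, Σxy = 13.94, Σx² = 154, Σy² = 7.0179
Sxx = Σx² − (Σx)²/n = 154 − 130.666667 = 23.333333
Sxy = Σxy − (Σx)(Σy)/n = 13.94 − 22.353333 = -8.413333
Syy = Σy² − (Σy)²/n = 7.0179 − 3.824017 = 3.193883
R² = Sxy²/(Sxx·Syy) = (-8.413333)²/(23.333333·3.193883) = 0.949818

0.950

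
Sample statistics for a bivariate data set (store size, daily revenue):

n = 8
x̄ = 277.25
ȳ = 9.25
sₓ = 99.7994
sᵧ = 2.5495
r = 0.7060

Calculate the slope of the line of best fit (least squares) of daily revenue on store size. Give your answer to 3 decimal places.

b = r · sᵧ/sₓ = 0.706 · 2.5495/99.7994 = 0.018036

0.018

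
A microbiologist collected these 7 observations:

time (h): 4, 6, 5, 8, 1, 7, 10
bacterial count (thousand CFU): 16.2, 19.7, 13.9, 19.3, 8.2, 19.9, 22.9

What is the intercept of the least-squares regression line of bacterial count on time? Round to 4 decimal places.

7.9486

n = 7, Σx = 41, Σy = 120.1, Σxy = 783.4, Σx² = 291
Sxx = Σx² − (Σx)²/n = 291 − 240.142857 = 50.857143
Sxy = Σxy − (Σx)(Σy)/n = 783.4 − 703.442857 = 79.957143
b = Sxy/Sxx = 79.957143/50.857143 = 1.572191
a = ȳ − b·x̄ = 17.157143 − 1.572191·5.857143 = 7.948596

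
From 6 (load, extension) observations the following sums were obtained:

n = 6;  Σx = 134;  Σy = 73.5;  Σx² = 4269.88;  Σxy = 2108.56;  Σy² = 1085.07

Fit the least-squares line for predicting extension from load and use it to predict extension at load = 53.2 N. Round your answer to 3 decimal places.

Sxx = Σx² − (Σx)²/n = 4269.88 − 2992.666667 = 1277.213333
Sxy = Σxy − (Σx)(Σy)/n = 2108.56 − 1641.5 = 467.06
b = Sxy/Sxx = 467.06/1277.213333 = 0.365687
a = ȳ − b·x̄ = 12.25 − 0.365687·22.333333 = 4.082996
ŷ(53.2) = a + b·53.2 = 4.082996 + 0.365687·53.2 = 23.537531

23.538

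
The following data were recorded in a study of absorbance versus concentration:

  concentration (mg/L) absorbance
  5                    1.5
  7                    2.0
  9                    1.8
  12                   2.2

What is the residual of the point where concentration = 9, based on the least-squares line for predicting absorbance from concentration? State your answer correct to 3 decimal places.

n = 4, Σx = 33, Σy = 7.5, Σxy = 64.1, Σx² = 299
Sxx = Σx² − (Σx)²/n = 299 − 272.25 = 26.75
Sxy = Σxy − (Σx)(Σy)/n = 64.1 − 61.875 = 2.225
b = Sxy/Sxx = 2.225/26.75 = 0.083178
a = ȳ − b·x̄ = 1.875 − 0.083178·8.25 = 1.188785
ŷ(9) = 1.188785 + 0.083178·9 = 1.937383
residual = y − ŷ = 1.8 − 1.937383 = -0.137383

-0.137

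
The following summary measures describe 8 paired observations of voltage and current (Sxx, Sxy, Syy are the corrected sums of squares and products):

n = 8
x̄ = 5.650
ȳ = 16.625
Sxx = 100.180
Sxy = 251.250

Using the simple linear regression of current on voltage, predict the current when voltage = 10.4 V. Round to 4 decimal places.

b = Sxy/Sxx = 251.25/100.18 = 2.507986
a = ȳ − b·x̄ = 16.625 − 2.507986·5.65 = 2.454881
ŷ(10.4) = a + b·10.4 = 2.454881 + 2.507986·10.4 = 28.537932

28.5379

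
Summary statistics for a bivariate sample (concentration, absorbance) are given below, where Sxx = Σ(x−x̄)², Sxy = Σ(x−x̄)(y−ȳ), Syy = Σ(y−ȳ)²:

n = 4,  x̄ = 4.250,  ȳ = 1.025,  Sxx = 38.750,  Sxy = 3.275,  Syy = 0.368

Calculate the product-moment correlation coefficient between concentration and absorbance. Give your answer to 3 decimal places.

r = Sxy/√(Sxx·Syy) = 3.275/√(14.26) = 3.275/3.776242 = 0.867264

0.867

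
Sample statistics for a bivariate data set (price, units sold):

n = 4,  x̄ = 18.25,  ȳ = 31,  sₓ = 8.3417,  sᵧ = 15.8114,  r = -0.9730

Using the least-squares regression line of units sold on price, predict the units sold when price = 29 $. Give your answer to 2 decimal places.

11.17

b = r · sᵧ/sₓ = -0.973 · 15.8114/8.3417 = -1.844287
a = ȳ − b·x̄ = 31 − (-1.844287)·18.25 = 64.658245
ŷ(29) = a + b·29 = 64.658245 + (-1.844287)·29 = 11.173910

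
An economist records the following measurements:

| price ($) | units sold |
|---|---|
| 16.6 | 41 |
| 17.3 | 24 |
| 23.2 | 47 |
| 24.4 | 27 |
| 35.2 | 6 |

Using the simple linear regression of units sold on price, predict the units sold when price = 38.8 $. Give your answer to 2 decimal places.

n = 5, Σx = 116.7, Σy = 145, Σxy = 3056.2, Σx² = 2947.49
Sxx = Σx² − (Σx)²/n = 2947.49 − 2723.778 = 223.712
Sxy = Σxy − (Σx)(Σy)/n = 3056.2 − 3384.3 = -328.1
b = Sxy/Sxx = -328.1/223.712 = -1.466618
a = ȳ − b·x̄ = 29 − (-1.466618)·23.34 = 63.230859
ŷ(38.8) = a + b·38.8 = 63.230859 + (-1.466618)·38.8 = 6.326089

6.33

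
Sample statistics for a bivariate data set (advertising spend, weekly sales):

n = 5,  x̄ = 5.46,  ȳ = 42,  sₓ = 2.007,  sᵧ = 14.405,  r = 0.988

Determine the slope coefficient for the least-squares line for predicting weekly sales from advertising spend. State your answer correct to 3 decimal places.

7.091

b = r · sᵧ/sₓ = 0.988 · 14.405/2.007 = 7.091251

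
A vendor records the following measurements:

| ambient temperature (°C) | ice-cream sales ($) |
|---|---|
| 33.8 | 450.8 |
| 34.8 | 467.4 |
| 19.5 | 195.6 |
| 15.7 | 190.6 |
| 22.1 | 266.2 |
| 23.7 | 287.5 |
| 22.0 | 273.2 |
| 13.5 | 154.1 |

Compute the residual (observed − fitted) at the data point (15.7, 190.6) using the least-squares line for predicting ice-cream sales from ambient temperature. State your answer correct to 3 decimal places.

n = 8, Σx = 185.1, Σy = 2285.4, Σxy = 59096.7, Σx² = 4696.57
Sxx = Σx² − (Σx)²/n = 4696.57 − 4282.75125 = 413.81875
Sxy = Σxy − (Σx)(Σy)/n = 59096.7 − 52878.4425 = 6218.2575
b = Sxy/Sxx = 6218.2575/413.81875 = 15.026524
a = ȳ − b·x̄ = 285.675 − 15.026524·23.1375 = -62.001206
ŷ(15.7) = -62.001206 + 15.026524·15.7 = 173.915226
residual = y − ŷ = 190.6 − 173.915226 = 16.684774

16.685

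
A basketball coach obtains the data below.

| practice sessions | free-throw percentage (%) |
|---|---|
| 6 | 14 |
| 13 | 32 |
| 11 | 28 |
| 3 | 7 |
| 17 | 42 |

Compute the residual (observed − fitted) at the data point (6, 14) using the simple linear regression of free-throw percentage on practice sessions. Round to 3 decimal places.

n = 5, Σx = 50, Σy = 123, Σxy = 1543, Σx² = 624
Sxx = Σx² − (Σx)²/n = 624 − 500 = 124
Sxy = Σxy − (Σx)(Σy)/n = 1543 − 1230 = 313
b = Sxy/Sxx = 313/124 = 2.524194
a = ȳ − b·x̄ = 24.6 − 2.524194·10 = -0.641935
ŷ(6) = -0.641935 + 2.524194·6 = 14.503226
residual = y − ŷ = 14 − 14.503226 = -0.503226

-0.503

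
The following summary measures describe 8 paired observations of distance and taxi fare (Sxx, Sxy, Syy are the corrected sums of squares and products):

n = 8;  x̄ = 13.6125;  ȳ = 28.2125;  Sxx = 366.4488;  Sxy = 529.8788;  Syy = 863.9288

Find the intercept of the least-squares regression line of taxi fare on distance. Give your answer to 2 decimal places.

b = Sxy/Sxx = 529.8788/366.4488 = 1.445983
a = ȳ − b·x̄ = 28.2125 − 1.445983·13.6125 = 8.529054

8.53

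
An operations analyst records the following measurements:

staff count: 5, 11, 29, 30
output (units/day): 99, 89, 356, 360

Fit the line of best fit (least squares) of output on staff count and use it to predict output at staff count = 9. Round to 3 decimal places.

111.454

n = 4, Σx = 75, Σy = 904, Σxy = 22598, Σx² = 1887
Sxx = Σx² − (Σx)²/n = 1887 − 1406.25 = 480.75
Sxy = Σxy − (Σx)(Σy)/n = 22598 − 16950 = 5648
b = Sxy/Sxx = 5648/480.75 = 11.748310
a = ȳ − b·x̄ = 226 − 11.748310·18.75 = 5.719189
ŷ(9) = a + b·9 = 5.719189 + 11.748310·9 = 111.453978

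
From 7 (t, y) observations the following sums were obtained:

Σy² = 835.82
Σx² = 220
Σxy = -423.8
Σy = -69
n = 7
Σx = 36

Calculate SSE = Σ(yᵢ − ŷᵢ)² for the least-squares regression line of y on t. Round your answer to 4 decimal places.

19.3172

Sxx = Σx² − (Σx)²/n = 220 − 185.142857 = 34.857143
Sxy = Σxy − (Σx)(Σy)/n = -423.8 − (-354.857143) = -68.942857
Syy = Σy² − (Σy)²/n = 835.82 − 680.142857 = 155.677143
b = Sxy/Sxx = -68.942857/34.857143 = -1.977869
SSE = Syy − b·Sxy = 155.677143 − (-1.977869)·(-68.942857) = 19.317213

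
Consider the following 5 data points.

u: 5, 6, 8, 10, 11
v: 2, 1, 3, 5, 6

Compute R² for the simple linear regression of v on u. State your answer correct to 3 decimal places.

0.894

n = 5, Σx = 40, Σy = 17, Σxy = 156, Σx² = 346, Σy² = 75
Sxx = Σx² − (Σx)²/n = 346 − 320 = 26
Sxy = Σxy − (Σx)(Σy)/n = 156 − 136 = 20
Syy = Σy² − (Σy)²/n = 75 − 57.8 = 17.2
R² = Sxy²/(Sxx·Syy) = (20)²/(26·17.2) = 0.894454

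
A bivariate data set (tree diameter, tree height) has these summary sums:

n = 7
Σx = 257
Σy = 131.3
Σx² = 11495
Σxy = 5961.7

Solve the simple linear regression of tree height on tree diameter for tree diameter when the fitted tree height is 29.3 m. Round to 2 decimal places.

Sxx = Σx² − (Σx)²/n = 11495 − 9435.571429 = 2059.428571
Sxy = Σxy − (Σx)(Σy)/n = 5961.7 − 4820.585714 = 1141.114286
b = Sxy/Sxx = 1141.114286/2059.428571 = 0.554093
a = ȳ − b·x̄ = 18.757143 − 0.554093·36.714286 = -1.585974
Set a + b·x = 29.3: x = (29.3 − (-1.585974)) / 0.554093 = 55.741531

55.74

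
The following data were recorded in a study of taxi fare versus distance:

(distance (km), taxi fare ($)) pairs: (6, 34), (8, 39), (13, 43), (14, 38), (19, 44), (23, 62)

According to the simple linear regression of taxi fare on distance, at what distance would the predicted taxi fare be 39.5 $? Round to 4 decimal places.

n = 6, Σx = 83, Σy = 260, Σxy = 3869, Σx² = 1355
Sxx = Σx² − (Σx)²/n = 1355 − 1148.166667 = 206.833333
Sxy = Σxy − (Σx)(Σy)/n = 3869 − 3596.666667 = 272.333333
b = Sxy/Sxx = 272.333333/206.833333 = 1.316680
a = ȳ − b·x̄ = 43.333333 − 1.316680·13.833333 = 25.119259
Set a + b·x = 39.5: x = (39.5 − 25.119259) / 1.316680 = 10.921971

10.9220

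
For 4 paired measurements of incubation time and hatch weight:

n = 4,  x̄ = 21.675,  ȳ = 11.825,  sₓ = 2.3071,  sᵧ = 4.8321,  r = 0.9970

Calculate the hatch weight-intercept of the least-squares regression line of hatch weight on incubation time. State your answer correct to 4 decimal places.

-33.4360

b = r · sᵧ/sₓ = 0.997 · 4.8321/2.3071 = 2.088164
a = ȳ − b·x̄ = 11.825 − 2.088164·21.675 = -33.435960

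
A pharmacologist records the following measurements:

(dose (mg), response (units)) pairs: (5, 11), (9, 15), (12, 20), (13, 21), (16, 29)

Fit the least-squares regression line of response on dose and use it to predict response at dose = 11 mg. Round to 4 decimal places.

19.2000

n = 5, Σx = 55, Σy = 96, Σxy = 1167, Σx² = 675
Sxx = Σx² − (Σx)²/n = 675 − 605 = 70
Sxy = Σxy − (Σx)(Σy)/n = 1167 − 1056 = 111
b = Sxy/Sxx = 111/70 = 1.585714
a = ȳ − b·x̄ = 19.2 − 1.585714·11 = 1.757143
ŷ(11) = a + b·11 = 1.757143 + 1.585714·11 = 19.2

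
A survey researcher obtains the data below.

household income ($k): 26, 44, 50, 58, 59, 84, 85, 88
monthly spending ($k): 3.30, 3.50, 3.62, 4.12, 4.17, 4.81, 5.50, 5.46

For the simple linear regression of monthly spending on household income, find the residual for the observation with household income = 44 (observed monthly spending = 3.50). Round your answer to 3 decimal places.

-0.153

n = 8, Σx = 494, Σy = 34.48, Σxy = 2257.81, Σx² = 33982
Sxx = Σx² − (Σx)²/n = 33982 − 30504.5 = 3477.5
Sxy = Σxy − (Σx)(Σy)/n = 2257.81 − 2129.14 = 128.67
b = Sxy/Sxx = 128.67/3477.5 = 0.037001
a = ȳ − b·x̄ = 4.31 − 0.037001·61.75 = 2.025206
ŷ(44) = 2.025206 + 0.037001·44 = 3.653237
residual = y − ŷ = 3.50 − 3.653237 = -0.153237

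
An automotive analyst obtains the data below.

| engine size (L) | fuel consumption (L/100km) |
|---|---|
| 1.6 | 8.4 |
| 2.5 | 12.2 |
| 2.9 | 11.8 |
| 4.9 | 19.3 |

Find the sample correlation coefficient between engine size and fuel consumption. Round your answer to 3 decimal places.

n = 4, Σx = 11.9, Σy = 51.7, Σxy = 172.73, Σx² = 41.23, Σy² = 731.13
Sxx = Σx² − (Σx)²/n = 41.23 − 35.4025 = 5.8275
Sxy = Σxy − (Σx)(Σy)/n = 172.73 − 153.8075 = 18.9225
Syy = Σy² − (Σy)²/n = 731.13 − 668.2225 = 62.9075
r = Sxy/√(Sxx·Syy) = 18.9225/√(366.593456) = 18.9225/19.146630 = 0.988294

0.988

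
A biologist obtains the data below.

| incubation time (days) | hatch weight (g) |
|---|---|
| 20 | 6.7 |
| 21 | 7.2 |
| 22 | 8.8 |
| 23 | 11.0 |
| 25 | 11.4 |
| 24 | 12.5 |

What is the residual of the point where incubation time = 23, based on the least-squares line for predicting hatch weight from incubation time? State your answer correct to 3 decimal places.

n = 6, Σx = 135, Σy = 57.6, Σxy = 1316.8, Σx² = 3055
Sxx = Σx² − (Σx)²/n = 3055 − 3037.5 = 17.5
Sxy = Σxy − (Σx)(Σy)/n = 1316.8 − 1296 = 20.8
b = Sxy/Sxx = 20.8/17.5 = 1.188571
a = ȳ − b·x̄ = 9.6 − 1.188571·22.5 = -17.142857
ŷ(23) = -17.142857 + 1.188571·23 = 10.194286
residual = y − ŷ = 11.0 − 10.194286 = 0.805714

0.806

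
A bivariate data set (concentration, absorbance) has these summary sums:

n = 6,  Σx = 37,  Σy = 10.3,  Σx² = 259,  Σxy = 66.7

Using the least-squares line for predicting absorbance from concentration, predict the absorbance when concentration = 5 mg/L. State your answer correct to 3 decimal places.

Sxx = Σx² − (Σx)²/n = 259 − 228.166667 = 30.833333
Sxy = Σxy − (Σx)(Σy)/n = 66.7 − 63.516667 = 3.183333
b = Sxy/Sxx = 3.183333/30.833333 = 0.103243
a = ȳ − b·x̄ = 1.716667 − 0.103243·6.166667 = 1.08
ŷ(5) = a + b·5 = 1.08 + 0.103243·5 = 1.596216

1.596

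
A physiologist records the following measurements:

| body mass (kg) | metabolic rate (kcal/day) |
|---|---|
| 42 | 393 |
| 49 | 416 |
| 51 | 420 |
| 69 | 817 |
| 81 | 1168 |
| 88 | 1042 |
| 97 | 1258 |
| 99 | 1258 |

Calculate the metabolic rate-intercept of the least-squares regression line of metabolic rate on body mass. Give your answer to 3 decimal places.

n = 8, Σx = 576, Σy = 6772, Σxy = 547555, Σx² = 45042
Sxx = Σx² − (Σx)²/n = 45042 − 41472 = 3570
Sxy = Σxy − (Σx)(Σy)/n = 547555 − 487584 = 59971
b = Sxy/Sxx = 59971/3570 = 16.798599
a = ȳ − b·x̄ = 846.5 − 16.798599·72 = -362.999160

-362.999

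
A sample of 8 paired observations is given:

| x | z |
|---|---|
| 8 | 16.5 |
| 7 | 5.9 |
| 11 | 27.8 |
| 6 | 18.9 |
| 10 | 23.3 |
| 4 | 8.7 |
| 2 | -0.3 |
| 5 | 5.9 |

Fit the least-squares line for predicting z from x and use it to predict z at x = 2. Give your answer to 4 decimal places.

n = 8, Σx = 53, Σy = 106.7, Σxy = 889.2, Σx² = 415
Sxx = Σx² − (Σx)²/n = 415 − 351.125 = 63.875
Sxy = Σxy − (Σx)(Σy)/n = 889.2 − 706.8875 = 182.3125
b = Sxy/Sxx = 182.3125/63.875 = 2.854207
a = ȳ − b·x̄ = 13.3375 − 2.854207·6.625 = -5.571624
ŷ(2) = a + b·2 = -5.571624 + 2.854207·2 = 0.136791

0.1368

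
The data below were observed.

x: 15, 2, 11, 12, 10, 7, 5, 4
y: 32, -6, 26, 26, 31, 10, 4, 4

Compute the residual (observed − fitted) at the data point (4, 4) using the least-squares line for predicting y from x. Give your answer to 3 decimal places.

n = 8, Σx = 66, Σy = 127, Σxy = 1482, Σx² = 684
Sxx = Σx² − (Σx)²/n = 684 − 544.5 = 139.5
Sxy = Σxy − (Σx)(Σy)/n = 1482 − 1047.75 = 434.25
b = Sxy/Sxx = 434.25/139.5 = 3.112903
a = ȳ − b·x̄ = 15.875 − 3.112903·8.25 = -9.806452
ŷ(4) = -9.806452 + 3.112903·4 = 2.645161
residual = y − ŷ = 4 − 2.645161 = 1.354839

1.355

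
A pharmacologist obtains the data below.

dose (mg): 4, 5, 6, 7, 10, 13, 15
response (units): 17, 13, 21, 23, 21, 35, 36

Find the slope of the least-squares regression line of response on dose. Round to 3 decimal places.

1.912

n = 7, Σx = 60, Σy = 166, Σxy = 1625, Σx² = 620
Sxx = Σx² − (Σx)²/n = 620 − 514.285714 = 105.714286
Sxy = Σxy − (Σx)(Σy)/n = 1625 − 1422.857143 = 202.142857
b = Sxy/Sxx = 202.142857/105.714286 = 1.912162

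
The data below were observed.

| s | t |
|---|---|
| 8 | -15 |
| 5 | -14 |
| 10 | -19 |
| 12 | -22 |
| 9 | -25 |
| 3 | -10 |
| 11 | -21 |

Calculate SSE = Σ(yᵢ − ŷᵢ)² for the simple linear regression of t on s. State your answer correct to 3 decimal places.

n = 7, Σx = 58, Σy = -126, Σxy = -1130, Σx² = 544, Σy² = 2432
Sxx = Σx² − (Σx)²/n = 544 − 480.571429 = 63.428571
Sxy = Σxy − (Σx)(Σy)/n = -1130 − (-1044) = -86
Syy = Σy² − (Σy)²/n = 2432 − 2268 = 164
b = Sxy/Sxx = -86/63.428571 = -1.355856
SSE = Syy − b·Sxy = 164 − (-1.355856)·(-86) = 47.396396

47.396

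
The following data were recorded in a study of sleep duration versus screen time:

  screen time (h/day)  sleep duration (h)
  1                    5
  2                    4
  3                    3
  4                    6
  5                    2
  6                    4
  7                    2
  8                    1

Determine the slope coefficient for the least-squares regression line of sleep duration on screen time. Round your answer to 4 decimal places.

n = 8, Σx = 36, Σy = 27, Σxy = 102, Σx² = 204
Sxx = Σx² − (Σx)²/n = 204 − 162 = 42
Sxy = Σxy − (Σx)(Σy)/n = 102 − 121.5 = -19.5
b = Sxy/Sxx = -19.5/42 = -0.464286

-0.4643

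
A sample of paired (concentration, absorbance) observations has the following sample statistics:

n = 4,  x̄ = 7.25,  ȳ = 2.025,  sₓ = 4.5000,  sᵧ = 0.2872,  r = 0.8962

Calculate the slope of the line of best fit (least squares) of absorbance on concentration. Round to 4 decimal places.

0.0572

b = r · sᵧ/sₓ = 0.8962 · 0.2872/4.5 = 0.057197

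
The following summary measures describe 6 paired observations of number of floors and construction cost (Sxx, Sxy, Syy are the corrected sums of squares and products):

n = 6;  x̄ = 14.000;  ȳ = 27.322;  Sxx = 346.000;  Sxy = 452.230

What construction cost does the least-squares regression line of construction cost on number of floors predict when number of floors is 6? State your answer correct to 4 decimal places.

b = Sxy/Sxx = 452.23/346 = 1.307023
a = ȳ − b·x̄ = 27.322 − 1.307023·14 = 9.023676
ŷ(6) = a + b·6 = 9.023676 + 1.307023·6 = 16.865815

16.8658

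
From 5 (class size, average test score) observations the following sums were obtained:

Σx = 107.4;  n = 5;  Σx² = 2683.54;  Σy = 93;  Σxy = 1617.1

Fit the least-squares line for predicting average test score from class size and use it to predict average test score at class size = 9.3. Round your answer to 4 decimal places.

30.9078

Sxx = Σx² − (Σx)²/n = 2683.54 − 2306.952 = 376.588
Sxy = Σxy − (Σx)(Σy)/n = 1617.1 − 1997.64 = -380.54
b = Sxy/Sxx = -380.54/376.588 = -1.010494
a = ȳ − b·x̄ = 18.6 − (-1.010494)·21.48 = 40.305416
ŷ(9.3) = a + b·9.3 = 40.305416 + (-1.010494)·9.3 = 30.907820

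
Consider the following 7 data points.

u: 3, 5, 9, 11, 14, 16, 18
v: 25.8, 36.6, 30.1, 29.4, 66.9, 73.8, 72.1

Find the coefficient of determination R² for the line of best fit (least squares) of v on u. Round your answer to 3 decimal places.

0.748

n = 7, Σx = 76, Σy = 334.7, Σxy = 4269.9, Σx² = 1012, Σy² = 18896.03
Sxx = Σx² − (Σx)²/n = 1012 − 825.142857 = 186.857143
Sxy = Σxy − (Σx)(Σy)/n = 4269.9 − 3633.885714 = 636.014286
Syy = Σy² − (Σy)²/n = 18896.03 − 16003.441429 = 2892.588571
R² = Sxy²/(Sxx·Syy) = (636.014286)²/(186.857143·2892.588571) = 0.748406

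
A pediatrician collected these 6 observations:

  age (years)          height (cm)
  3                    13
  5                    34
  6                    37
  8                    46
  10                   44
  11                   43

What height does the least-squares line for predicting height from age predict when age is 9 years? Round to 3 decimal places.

42.306

n = 6, Σx = 43, Σy = 217, Σxy = 1712, Σx² = 355
Sxx = Σx² − (Σx)²/n = 355 − 308.166667 = 46.833333
Sxy = Σxy − (Σx)(Σy)/n = 1712 − 1555.166667 = 156.833333
b = Sxy/Sxx = 156.833333/46.833333 = 3.348754
a = ȳ − b·x̄ = 36.166667 − 3.348754·7.166667 = 12.167260
ŷ(9) = a + b·9 = 12.167260 + 3.348754·9 = 42.306050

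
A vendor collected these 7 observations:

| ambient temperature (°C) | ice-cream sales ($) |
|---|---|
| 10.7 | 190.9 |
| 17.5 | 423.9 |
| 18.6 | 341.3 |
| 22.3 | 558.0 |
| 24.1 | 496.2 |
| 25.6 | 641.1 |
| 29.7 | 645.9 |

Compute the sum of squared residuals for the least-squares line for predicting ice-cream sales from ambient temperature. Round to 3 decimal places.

n = 7, Σx = 148.5, Σy = 3297.3, Σxy = 75806.27, Σx² = 3382.25, Σy² = 1718394.17
Sxx = Σx² − (Σx)²/n = 3382.25 − 3150.321429 = 231.928571
Sxy = Σxy − (Σx)(Σy)/n = 75806.27 − 69949.864286 = 5856.405714
Syy = Σy² − (Σy)²/n = 1718394.17 − 1553169.612857 = 165224.557143
b = Sxy/Sxx = 5856.405714/231.928571 = 25.250902
SSE = Syy − b·Sxy = 165224.557143 − 25.250902·5856.405714 = 17345.028204

17345.028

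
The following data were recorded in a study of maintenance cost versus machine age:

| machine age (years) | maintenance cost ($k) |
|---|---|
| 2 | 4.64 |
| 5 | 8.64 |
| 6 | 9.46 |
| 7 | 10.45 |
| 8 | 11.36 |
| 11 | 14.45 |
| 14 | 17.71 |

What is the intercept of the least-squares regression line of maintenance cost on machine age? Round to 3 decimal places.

n = 7, Σx = 53, Σy = 76.71, Σxy = 680.16, Σx² = 495
Sxx = Σx² − (Σx)²/n = 495 − 401.285714 = 93.714286
Sxy = Σxy − (Σx)(Σy)/n = 680.16 − 580.804286 = 99.355714
b = Sxy/Sxx = 99.355714/93.714286 = 1.060198
a = ȳ − b·x̄ = 10.958571 − 1.060198·7.571429 = 2.931357

2.931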